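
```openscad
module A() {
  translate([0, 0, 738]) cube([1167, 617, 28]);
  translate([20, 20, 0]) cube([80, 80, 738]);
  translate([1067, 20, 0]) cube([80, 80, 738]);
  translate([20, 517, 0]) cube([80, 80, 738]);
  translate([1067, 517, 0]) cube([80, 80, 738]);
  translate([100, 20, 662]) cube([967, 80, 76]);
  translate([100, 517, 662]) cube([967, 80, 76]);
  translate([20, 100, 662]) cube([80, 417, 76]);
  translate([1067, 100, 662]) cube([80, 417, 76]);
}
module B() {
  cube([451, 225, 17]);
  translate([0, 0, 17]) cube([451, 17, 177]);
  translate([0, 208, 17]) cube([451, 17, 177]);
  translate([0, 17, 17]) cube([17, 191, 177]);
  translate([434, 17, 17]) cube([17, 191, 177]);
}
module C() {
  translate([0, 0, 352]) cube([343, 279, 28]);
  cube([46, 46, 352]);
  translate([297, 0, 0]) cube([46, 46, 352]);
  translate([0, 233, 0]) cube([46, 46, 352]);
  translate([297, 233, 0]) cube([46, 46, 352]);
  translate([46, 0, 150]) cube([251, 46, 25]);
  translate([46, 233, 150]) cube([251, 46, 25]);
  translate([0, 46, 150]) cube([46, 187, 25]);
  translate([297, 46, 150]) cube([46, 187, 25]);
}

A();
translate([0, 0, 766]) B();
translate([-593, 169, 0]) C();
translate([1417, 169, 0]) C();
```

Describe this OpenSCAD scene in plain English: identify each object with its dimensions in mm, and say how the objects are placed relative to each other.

A is a table with a 1167×617 mm rectangular top, 28 mm thick, top surface at z = 766 mm, supported by four 80×80 mm square legs, each inset 20 mm from the nearest pair of top edges, running from the floor. Four apron rails, 80 mm thick and 76 mm tall, run between adjacent legs with their top edges flush with the underside of the top and their outer faces flush with the legs' outer faces.

B is an open storage box with external size 451×225×194 mm and wall thickness 17 mm (the base is also 17 mm thick). The base covers the whole footprint; the four walls stand on the base, with the y-facing walls full-width and the x-facing walls fitting between their inner faces.

C is a four-legged stool. The seat is 343×279 mm, 28 mm thick, top at z = 380 mm. It stands on four square legs, each 46×46 mm in cross-section, from z = 0 to the seat underside, each flush with a corner of the seat. Four stretchers, 46 mm wide and 25 mm tall, connect adjacent legs with their undersides at z = 150 mm, each running between the inner faces of the legs it joins and aligned with the legs' outer faces on the other axis.

The open box is on top of the table. Two stools sit around the table at the −x, +x sides.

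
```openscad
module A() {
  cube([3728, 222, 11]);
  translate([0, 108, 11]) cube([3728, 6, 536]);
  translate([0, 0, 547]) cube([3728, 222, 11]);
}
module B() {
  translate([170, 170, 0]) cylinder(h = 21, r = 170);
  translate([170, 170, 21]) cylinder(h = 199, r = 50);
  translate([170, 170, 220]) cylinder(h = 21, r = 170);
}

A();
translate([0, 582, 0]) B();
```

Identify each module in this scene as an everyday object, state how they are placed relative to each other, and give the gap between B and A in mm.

A is an I-beam. B is a spool. The spool is on the floor beside the I-beam on its +y side. The gap between the spool and the I-beam is 360 mm.

The spool's nearest face is 360 mm from the I-beam's +y face.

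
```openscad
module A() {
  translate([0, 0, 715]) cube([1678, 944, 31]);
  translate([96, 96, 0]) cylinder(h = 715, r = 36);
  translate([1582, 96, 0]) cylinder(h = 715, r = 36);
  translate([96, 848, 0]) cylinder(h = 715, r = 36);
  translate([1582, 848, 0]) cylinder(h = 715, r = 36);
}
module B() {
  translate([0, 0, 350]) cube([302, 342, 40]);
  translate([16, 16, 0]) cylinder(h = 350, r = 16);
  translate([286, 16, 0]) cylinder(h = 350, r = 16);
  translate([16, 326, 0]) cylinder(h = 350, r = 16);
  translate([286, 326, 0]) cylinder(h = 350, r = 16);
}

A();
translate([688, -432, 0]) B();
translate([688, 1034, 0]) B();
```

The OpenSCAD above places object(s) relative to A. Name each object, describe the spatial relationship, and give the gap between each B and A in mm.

A is a table. B is a stool. Two stools sit around the table at the −y, +y sides. The gap between each stool and the table is 90 mm.

Each stool's nearest face is 90 mm from the table's bounding box.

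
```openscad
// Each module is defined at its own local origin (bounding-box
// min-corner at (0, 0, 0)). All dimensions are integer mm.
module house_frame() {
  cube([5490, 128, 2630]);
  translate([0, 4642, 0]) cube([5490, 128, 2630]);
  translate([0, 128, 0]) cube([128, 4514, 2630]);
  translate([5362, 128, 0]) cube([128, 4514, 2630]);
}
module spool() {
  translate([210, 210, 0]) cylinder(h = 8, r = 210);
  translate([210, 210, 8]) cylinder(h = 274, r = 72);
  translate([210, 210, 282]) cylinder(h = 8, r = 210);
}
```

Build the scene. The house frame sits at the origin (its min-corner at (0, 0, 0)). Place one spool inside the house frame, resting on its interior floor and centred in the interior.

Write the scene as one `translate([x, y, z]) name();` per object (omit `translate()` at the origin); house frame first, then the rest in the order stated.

house_frame();
translate([2535, 2175, 0]) spool();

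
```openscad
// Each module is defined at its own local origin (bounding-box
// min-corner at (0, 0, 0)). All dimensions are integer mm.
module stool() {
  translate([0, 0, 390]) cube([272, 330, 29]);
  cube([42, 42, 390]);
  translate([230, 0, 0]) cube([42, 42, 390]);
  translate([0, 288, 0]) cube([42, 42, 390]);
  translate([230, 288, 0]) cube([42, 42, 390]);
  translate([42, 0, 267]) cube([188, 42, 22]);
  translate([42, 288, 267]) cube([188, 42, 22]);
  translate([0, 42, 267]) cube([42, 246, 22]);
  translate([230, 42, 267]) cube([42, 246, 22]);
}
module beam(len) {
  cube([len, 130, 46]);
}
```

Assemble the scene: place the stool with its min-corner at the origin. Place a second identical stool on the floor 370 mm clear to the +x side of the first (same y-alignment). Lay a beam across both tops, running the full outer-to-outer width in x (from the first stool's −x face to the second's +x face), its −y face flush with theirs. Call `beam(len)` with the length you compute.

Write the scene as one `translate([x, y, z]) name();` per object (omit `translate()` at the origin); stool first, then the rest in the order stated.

stool();
translate([642, 0, 0]) stool();
translate([0, 0, 419]) beam(914);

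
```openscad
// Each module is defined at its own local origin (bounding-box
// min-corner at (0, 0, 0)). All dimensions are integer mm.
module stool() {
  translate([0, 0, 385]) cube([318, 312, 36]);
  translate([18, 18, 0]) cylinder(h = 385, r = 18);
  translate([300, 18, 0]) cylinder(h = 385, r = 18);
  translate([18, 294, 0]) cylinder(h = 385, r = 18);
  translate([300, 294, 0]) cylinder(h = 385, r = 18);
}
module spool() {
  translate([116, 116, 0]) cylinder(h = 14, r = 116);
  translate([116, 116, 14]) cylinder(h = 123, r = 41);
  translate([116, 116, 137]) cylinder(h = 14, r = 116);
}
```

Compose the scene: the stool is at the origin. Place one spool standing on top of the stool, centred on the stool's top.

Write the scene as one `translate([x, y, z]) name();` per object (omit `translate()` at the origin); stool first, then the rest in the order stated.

stool();
translate([43, 40, 421]) spool();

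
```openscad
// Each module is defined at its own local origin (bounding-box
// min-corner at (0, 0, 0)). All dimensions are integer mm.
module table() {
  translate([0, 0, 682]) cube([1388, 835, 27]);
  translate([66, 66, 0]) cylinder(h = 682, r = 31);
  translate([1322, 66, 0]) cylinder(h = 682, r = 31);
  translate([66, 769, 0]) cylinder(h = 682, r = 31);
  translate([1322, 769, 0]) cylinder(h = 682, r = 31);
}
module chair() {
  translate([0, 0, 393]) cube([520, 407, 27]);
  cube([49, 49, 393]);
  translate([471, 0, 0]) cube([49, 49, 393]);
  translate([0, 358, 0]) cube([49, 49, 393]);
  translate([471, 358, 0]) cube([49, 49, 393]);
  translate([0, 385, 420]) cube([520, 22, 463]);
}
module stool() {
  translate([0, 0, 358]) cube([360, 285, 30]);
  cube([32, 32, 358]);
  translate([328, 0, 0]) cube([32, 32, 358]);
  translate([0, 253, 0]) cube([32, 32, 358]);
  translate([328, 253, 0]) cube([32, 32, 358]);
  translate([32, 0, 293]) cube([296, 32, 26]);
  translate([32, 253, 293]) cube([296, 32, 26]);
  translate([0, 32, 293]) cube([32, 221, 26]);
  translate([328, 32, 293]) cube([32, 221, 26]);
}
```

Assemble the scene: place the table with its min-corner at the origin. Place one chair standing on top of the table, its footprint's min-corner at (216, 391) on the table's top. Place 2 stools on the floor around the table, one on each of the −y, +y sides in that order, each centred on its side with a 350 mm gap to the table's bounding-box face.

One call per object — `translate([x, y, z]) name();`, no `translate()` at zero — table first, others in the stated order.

table();
translate([216, 391, 709]) chair();
translate([514, -635, 0]) stool();
translate([514, 1185, 0]) stool();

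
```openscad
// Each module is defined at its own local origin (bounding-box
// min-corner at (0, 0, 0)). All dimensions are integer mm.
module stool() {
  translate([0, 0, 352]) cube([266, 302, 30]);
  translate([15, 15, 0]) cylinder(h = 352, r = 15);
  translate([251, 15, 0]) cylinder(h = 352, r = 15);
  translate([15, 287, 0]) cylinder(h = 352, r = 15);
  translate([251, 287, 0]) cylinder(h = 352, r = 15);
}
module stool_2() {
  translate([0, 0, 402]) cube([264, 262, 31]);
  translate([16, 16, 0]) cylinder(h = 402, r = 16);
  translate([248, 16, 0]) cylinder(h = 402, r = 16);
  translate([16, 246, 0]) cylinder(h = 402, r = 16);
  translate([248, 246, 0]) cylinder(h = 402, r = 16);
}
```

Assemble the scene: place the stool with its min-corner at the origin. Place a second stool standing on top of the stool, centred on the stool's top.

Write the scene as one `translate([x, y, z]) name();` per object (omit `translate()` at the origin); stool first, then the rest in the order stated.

stool();
translate([1, 20, 382]) stool_2();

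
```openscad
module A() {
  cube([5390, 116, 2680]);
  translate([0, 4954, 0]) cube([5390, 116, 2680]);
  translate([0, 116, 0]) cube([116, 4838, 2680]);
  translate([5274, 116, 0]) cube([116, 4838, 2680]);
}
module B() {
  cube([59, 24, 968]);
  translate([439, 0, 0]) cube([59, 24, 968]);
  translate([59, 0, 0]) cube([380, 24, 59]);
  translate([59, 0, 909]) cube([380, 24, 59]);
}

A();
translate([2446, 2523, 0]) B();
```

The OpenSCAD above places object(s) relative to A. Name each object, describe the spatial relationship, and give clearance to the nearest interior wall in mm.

Clearances: x = 2330, y = 2407; minimum 2330 mm.

A is a house frame. B is a picture frame. The picture frame sits inside the house frame, centred. The clearance to the nearest interior wall is 2330 mm.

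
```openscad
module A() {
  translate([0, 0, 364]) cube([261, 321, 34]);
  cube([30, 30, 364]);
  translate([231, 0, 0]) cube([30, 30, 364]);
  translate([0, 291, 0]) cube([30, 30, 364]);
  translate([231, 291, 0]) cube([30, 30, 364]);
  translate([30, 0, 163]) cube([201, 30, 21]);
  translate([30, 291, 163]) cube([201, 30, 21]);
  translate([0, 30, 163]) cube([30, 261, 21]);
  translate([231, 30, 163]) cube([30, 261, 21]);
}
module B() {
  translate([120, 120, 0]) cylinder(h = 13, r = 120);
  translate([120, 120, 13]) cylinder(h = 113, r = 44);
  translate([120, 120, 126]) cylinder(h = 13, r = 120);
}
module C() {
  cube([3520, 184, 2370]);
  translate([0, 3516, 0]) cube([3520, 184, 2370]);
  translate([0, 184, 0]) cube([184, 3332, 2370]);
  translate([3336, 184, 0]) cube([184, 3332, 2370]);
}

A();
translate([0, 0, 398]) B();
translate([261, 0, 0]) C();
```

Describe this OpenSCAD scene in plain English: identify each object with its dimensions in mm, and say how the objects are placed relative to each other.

A is a simple wooden stool: a rectangular seat 261 mm (x) by 321 mm (y), 34 mm thick, top face at z = 398 mm, on four square legs, each 30×30 mm in cross-section. The legs rest on z = 0, each flush with a corner of the seat. Four stretchers, 30 mm wide and 21 mm tall, connect adjacent legs with their undersides at z = 163 mm, each running between the inner faces of the legs it joins and aligned with the legs' outer faces on the other axis.

B is a spool: two coaxial disc flanges of radius 120 mm and thickness 13 mm, joined by a core cylinder of radius 44 mm and height 113 mm. The lower flange rests on z = 0 and the three cylinders share a vertical axis.

C is a box-shaped house frame (walls only): outside footprint 3520×3700 mm, wall height 2370 mm, wall thickness 184 mm. The two y-facing walls run the full x-width; the two x-facing walls fit between the inner faces of the y-facing walls.

The spool is on top of the stool. The house frame is against the stool's +x side, with their −y faces flush.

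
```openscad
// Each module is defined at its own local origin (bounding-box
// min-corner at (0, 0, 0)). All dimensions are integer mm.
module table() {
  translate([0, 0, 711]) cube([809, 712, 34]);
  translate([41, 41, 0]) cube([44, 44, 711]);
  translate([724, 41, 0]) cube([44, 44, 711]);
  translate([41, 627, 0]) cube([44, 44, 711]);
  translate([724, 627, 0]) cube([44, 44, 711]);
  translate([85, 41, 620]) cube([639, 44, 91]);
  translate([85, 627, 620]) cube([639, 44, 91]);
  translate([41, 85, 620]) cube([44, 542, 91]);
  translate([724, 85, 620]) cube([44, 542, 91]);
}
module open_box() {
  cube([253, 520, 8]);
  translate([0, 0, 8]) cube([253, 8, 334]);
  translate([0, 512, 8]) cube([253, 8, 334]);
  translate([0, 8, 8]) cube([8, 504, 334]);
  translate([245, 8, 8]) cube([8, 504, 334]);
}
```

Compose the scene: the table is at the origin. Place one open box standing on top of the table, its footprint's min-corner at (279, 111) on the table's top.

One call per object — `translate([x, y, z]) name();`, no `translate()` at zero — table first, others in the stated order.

table();
translate([279, 111, 745]) open_box();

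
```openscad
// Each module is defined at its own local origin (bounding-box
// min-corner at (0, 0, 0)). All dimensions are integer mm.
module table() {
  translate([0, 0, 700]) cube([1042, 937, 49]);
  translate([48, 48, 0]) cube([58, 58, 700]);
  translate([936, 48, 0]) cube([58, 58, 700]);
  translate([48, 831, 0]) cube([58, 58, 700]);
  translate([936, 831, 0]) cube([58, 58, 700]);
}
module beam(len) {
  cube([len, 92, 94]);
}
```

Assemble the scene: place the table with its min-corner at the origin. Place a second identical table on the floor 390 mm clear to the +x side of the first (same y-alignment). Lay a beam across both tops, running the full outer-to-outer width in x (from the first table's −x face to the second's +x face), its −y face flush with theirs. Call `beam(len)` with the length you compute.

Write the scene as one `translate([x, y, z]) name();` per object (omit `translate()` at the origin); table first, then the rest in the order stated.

table();
translate([1432, 0, 0]) table();
translate([0, 0, 749]) beam(2474);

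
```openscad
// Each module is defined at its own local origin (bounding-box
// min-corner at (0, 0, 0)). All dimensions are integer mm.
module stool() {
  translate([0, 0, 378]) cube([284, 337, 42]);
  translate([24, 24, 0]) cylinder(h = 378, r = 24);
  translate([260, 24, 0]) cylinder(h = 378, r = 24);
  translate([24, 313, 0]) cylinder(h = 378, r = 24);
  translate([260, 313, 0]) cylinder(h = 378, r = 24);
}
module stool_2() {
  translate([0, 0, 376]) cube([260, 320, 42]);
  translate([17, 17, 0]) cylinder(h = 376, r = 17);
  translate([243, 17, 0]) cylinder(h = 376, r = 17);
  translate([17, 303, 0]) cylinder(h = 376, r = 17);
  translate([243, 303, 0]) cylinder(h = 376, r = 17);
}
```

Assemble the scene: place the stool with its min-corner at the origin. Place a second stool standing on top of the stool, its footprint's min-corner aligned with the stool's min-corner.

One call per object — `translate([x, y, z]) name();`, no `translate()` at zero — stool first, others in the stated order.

stool();
translate([0, 0, 420]) stool_2();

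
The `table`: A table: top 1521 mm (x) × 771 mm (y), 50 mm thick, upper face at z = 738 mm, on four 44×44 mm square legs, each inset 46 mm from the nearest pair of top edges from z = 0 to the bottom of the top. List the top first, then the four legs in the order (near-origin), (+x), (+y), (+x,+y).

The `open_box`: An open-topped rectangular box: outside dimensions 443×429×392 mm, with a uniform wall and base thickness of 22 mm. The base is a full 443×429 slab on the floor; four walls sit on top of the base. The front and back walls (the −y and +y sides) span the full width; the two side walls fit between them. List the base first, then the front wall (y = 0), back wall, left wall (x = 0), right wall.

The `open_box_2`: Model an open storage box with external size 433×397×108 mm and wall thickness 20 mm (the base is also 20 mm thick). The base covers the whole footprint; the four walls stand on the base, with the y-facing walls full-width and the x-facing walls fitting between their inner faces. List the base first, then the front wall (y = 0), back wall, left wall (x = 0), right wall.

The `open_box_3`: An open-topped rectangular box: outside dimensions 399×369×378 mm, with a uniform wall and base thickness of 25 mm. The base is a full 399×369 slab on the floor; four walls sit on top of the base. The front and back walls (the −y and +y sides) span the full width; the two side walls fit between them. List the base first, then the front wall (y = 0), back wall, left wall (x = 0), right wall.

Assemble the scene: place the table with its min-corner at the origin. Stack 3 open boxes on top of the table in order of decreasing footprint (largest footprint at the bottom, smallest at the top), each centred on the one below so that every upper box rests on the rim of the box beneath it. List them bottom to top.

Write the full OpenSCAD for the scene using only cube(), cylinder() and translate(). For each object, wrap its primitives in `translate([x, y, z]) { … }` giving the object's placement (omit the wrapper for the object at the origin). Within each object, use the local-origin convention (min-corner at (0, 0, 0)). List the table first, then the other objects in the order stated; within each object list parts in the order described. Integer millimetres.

translate([0, 0, 688]) cube([1521, 771, 50]);
translate([46, 46, 0]) cube([44, 44, 688]);
translate([1431, 46, 0]) cube([44, 44, 688]);
translate([46, 681, 0]) cube([44, 44, 688]);
translate([1431, 681, 0]) cube([44, 44, 688]);
translate([539, 171, 738]) {
  cube([443, 429, 22]);
  translate([0, 0, 22]) cube([443, 22, 370]);
  translate([0, 407, 22]) cube([443, 22, 370]);
  translate([0, 22, 22]) cube([22, 385, 370]);
  translate([421, 22, 22]) cube([22, 385, 370]);
}
translate([544, 187, 1130]) {
  cube([433, 397, 20]);
  translate([0, 0, 20]) cube([433, 20, 88]);
  translate([0, 377, 20]) cube([433, 20, 88]);
  translate([0, 20, 20]) cube([20, 357, 88]);
  translate([413, 20, 20]) cube([20, 357, 88]);
}
translate([561, 201, 1238]) {
  cube([399, 369, 25]);
  translate([0, 0, 25]) cube([399, 25, 353]);
  translate([0, 344, 25]) cube([399, 25, 353]);
  translate([0, 25, 25]) cube([25, 319, 353]);
  translate([374, 25, 25]) cube([25, 319, 353]);
}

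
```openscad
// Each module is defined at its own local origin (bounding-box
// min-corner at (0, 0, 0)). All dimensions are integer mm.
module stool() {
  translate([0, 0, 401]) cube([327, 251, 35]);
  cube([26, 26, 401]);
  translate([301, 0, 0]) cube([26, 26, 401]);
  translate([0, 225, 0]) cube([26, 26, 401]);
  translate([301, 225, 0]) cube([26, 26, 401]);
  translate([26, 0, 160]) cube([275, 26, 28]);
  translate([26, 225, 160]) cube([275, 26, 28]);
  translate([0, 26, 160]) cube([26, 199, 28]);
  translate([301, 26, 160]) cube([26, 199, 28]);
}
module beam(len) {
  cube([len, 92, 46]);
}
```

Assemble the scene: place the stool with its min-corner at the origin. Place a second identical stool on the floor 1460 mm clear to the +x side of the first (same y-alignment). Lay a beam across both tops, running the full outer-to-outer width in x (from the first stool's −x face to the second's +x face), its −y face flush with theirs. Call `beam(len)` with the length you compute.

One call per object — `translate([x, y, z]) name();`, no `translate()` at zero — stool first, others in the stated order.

stool();
translate([1787, 0, 0]) stool();
translate([0, 0, 436]) beam(2114);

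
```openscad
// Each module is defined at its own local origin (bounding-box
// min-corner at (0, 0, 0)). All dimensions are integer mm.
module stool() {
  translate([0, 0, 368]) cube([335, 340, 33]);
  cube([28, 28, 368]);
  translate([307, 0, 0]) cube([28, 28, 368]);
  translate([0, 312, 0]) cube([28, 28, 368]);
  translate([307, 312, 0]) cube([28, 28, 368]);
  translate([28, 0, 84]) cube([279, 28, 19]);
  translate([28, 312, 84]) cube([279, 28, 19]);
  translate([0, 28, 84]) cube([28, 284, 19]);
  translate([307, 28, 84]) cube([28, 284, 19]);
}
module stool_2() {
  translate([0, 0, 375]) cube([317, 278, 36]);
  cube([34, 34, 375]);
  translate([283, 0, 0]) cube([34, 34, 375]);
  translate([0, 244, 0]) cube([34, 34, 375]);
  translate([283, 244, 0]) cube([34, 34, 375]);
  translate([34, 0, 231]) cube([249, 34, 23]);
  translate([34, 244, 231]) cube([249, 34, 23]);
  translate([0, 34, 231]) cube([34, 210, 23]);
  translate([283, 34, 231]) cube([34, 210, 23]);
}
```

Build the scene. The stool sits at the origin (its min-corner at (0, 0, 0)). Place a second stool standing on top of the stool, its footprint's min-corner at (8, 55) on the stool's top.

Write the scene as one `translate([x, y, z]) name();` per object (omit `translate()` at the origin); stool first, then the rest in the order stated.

stool();
translate([8, 55, 401]) stool_2();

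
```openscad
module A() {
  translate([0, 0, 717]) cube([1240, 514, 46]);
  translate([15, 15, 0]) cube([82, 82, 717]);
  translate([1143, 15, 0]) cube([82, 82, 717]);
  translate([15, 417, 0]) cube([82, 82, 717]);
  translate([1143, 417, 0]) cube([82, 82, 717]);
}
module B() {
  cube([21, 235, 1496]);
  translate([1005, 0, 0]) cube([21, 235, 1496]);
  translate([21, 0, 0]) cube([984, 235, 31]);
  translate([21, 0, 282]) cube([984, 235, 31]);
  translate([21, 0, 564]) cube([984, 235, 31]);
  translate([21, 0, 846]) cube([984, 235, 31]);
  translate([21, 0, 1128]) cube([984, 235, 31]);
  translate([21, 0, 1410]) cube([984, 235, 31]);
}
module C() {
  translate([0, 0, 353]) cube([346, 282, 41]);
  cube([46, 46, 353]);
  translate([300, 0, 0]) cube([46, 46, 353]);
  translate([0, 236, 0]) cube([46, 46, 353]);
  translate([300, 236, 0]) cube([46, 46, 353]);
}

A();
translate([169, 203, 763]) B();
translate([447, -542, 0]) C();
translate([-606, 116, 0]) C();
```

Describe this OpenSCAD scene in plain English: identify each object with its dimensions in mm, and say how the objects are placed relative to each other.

A is a rectangular dining table. The top is 1240×514×46 mm with its upper surface at z = 763 mm. It stands on four 82×82 mm square legs, each inset 15 mm from the nearest pair of top edges, running from the floor to the underside of the top.

B is a bookshelf 1026 mm wide overall, 235 mm deep and 1496 mm tall. The two sides are 21 mm thick vertical panels. 6 horizontal shelves of 31 mm thickness span between the inner faces of the sides; the lowest shelf sits on the floor and shelves are stacked with a clear vertical gap of 251 mm between each pair.

C is a four-legged stool. The seat is a 346×282×41 mm slab whose top surface is at z = 394 mm; four square legs, each 46×46 mm in cross-section, run from the floor (z = 0) to the underside of the seat, each flush with a corner of the seat.

The bookshelf is on top of the table. Two stools sit around the table at the −y, −x sides.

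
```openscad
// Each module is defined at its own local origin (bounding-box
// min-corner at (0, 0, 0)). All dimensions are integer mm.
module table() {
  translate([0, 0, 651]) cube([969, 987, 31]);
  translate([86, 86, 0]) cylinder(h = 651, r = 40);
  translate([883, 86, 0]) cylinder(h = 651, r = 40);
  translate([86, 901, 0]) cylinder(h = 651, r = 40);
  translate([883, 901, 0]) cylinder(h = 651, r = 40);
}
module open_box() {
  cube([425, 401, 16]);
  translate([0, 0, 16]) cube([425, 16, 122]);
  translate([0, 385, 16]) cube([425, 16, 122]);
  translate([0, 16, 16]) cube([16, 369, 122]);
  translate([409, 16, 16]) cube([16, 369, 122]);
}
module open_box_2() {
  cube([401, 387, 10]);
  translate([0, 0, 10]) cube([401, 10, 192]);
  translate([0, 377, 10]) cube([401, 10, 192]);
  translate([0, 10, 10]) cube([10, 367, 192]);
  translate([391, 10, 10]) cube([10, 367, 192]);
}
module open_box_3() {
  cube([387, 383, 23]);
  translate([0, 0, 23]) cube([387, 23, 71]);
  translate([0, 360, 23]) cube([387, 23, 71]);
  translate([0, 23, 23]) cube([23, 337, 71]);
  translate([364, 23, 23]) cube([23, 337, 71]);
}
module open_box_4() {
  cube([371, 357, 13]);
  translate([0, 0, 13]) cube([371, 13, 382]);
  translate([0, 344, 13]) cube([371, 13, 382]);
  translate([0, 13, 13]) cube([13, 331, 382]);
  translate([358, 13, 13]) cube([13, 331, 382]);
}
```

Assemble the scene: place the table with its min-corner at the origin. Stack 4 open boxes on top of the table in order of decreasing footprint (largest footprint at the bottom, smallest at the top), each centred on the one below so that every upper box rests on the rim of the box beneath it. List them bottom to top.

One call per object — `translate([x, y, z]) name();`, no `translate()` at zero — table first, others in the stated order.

table();
translate([272, 293, 682]) open_box();
translate([284, 300, 820]) open_box_2();
translate([291, 302, 1022]) open_box_3();
translate([299, 315, 1116]) open_box_4();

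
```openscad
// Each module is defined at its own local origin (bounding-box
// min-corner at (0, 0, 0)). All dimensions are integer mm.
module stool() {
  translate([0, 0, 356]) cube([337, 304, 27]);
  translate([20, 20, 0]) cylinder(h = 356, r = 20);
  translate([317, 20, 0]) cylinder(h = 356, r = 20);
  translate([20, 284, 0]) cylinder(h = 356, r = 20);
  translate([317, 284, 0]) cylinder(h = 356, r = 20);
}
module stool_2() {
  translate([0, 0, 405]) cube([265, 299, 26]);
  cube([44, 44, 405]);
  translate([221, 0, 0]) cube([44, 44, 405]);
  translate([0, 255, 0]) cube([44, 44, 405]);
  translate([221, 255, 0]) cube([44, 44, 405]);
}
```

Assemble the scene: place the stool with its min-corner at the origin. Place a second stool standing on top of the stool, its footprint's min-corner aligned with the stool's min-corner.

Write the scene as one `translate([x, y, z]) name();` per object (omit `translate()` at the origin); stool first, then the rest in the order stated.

stool();
translate([0, 0, 383]) stool_2();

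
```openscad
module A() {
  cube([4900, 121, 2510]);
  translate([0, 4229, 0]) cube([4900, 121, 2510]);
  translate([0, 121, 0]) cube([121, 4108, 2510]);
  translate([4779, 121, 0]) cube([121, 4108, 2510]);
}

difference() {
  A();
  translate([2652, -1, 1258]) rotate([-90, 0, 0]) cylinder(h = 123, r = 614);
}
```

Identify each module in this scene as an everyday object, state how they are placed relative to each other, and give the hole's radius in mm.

A is a house frame. The house frame has a circular hole through its front wall. The hole's radius is 614 mm.

The subtracted cylinder has r = 614 mm.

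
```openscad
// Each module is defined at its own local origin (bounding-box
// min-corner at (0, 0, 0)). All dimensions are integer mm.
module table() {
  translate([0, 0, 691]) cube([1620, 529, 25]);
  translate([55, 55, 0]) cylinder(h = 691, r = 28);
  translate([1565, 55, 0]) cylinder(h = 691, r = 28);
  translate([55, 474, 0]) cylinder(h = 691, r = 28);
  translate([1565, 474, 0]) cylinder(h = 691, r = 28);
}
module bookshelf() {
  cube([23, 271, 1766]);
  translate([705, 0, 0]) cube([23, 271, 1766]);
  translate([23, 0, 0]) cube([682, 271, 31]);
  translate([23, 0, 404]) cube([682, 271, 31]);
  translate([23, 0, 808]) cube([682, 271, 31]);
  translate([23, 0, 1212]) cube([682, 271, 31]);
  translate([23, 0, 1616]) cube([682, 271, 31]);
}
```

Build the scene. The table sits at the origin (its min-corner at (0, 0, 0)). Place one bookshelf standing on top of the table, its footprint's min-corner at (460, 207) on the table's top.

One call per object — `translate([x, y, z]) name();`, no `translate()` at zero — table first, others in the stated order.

table();
translate([460, 207, 716]) bookshelf();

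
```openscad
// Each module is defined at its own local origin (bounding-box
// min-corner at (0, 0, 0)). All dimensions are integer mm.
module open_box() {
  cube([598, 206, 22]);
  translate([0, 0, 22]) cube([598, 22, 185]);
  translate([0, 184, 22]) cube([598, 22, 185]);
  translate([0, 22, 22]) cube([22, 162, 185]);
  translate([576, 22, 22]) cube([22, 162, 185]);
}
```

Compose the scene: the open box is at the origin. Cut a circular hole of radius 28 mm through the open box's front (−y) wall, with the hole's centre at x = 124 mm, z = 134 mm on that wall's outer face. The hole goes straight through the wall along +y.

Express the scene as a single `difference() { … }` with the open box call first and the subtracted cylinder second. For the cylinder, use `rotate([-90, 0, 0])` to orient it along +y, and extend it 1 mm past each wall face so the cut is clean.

difference() {
  open_box();
  translate([124, -1, 134]) rotate([-90, 0, 0]) cylinder(h = 24, r = 28);
}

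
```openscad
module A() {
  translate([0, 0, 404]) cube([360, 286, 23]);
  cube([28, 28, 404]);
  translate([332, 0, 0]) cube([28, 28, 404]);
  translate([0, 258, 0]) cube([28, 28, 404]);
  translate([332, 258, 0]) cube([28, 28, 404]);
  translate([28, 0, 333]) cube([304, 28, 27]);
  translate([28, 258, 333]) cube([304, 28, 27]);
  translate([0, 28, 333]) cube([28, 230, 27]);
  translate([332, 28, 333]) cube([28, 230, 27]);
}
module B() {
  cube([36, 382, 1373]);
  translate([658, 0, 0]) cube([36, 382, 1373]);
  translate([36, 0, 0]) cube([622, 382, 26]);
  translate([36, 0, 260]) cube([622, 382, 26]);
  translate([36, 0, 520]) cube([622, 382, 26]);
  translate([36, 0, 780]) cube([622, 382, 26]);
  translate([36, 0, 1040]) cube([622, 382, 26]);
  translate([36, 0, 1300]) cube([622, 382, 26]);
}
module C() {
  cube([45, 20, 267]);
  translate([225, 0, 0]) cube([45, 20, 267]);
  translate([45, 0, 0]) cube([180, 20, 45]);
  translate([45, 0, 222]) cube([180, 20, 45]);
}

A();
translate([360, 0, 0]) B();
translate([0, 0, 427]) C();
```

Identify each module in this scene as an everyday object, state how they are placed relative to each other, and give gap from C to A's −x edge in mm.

A is a stool. B is a bookshelf. C is a picture frame. The bookshelf is against the stool's +x side, with their −y faces flush. The picture frame is on top of the stool. The gap from the picture frame to the stool's −x edge is 0 mm.

The picture frame's min-x is at 0; the stool's min-x is 0; gap = 0 mm.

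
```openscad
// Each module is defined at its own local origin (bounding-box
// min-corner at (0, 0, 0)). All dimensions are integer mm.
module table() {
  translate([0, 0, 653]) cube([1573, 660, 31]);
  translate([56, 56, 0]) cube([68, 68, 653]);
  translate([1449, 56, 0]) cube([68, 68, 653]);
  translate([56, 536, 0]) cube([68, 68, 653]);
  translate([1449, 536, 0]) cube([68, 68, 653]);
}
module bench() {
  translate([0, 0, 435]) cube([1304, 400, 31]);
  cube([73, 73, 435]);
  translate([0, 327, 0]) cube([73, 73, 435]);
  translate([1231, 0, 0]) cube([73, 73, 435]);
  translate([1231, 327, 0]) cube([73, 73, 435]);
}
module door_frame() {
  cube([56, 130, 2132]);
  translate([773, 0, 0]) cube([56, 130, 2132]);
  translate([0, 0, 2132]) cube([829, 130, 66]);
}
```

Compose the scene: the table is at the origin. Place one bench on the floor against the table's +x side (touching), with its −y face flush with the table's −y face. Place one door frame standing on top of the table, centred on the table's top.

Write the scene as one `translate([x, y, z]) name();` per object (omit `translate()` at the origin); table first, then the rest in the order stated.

table();
translate([1573, 0, 0]) bench();
translate([372, 265, 684]) door_frame();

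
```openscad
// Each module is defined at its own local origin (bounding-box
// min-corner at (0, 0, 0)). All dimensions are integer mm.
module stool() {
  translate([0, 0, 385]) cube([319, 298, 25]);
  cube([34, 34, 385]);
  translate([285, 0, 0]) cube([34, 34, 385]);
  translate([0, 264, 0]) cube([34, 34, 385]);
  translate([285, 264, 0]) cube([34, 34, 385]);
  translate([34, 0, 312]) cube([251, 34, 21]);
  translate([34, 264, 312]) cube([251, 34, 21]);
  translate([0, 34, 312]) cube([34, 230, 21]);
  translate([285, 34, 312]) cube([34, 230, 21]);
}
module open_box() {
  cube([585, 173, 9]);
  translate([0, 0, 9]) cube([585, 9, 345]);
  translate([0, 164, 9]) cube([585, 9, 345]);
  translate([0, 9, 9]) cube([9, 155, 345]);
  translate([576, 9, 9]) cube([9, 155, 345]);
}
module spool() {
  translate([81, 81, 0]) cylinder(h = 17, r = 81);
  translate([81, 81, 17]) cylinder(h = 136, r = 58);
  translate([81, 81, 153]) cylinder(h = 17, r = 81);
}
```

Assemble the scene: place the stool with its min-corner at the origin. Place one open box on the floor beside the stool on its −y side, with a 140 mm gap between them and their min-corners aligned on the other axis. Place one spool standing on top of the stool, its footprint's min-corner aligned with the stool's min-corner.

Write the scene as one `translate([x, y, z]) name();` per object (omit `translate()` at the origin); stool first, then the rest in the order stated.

stool();
translate([0, -313, 0]) open_box();
translate([0, 0, 410]) spool();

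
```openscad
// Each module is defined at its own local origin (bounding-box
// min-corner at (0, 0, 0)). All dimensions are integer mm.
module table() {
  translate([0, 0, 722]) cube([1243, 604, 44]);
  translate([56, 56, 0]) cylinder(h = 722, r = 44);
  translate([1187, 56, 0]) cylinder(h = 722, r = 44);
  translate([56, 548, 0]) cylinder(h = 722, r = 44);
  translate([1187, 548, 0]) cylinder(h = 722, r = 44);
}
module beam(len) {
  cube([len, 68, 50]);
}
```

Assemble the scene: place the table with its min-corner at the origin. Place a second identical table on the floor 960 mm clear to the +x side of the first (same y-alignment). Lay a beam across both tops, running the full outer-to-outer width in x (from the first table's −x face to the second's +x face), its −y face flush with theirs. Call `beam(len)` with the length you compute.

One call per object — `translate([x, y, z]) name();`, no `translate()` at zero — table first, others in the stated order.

table();
translate([2203, 0, 0]) table();
translate([0, 0, 766]) beam(3446);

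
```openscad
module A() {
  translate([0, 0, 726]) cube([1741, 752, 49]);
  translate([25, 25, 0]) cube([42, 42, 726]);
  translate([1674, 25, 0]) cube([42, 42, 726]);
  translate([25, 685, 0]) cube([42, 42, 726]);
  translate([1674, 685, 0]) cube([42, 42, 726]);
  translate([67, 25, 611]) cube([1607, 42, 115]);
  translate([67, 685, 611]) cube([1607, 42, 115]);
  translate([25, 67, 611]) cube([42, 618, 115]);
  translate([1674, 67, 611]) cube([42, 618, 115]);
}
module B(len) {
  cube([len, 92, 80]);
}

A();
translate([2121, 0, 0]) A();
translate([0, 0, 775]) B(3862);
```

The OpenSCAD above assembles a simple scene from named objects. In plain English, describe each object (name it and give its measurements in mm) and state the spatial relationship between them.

A is a table with a 1741×752 mm rectangular top, 49 mm thick, top surface at z = 775 mm, supported by four 42×42 mm square legs, each inset 25 mm from the nearest pair of top edges, running from the floor. Four apron rails, 42 mm thick and 115 mm tall, run between adjacent legs with their top edges flush with the underside of the top and their outer faces flush with the legs' outer faces.

B is a rectangular beam 3862 mm long (x), 92 mm deep (y), 80 mm thick (z).

The beam spans the tops of two tables placed 380 mm apart, resting at z = 775 mm.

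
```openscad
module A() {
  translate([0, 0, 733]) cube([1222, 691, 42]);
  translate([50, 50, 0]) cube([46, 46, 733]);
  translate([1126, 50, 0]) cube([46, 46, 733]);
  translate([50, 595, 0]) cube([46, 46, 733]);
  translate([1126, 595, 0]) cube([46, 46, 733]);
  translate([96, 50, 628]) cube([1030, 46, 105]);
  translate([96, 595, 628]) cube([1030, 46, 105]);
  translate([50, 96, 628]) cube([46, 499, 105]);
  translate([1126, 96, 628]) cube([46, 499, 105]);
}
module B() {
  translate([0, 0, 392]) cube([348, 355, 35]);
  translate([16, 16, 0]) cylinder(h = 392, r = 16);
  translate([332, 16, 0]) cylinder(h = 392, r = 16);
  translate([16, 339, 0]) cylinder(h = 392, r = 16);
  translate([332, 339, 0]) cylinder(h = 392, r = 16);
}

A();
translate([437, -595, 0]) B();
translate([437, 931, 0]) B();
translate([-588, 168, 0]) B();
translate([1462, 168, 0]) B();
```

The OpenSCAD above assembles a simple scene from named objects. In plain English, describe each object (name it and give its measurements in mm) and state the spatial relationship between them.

A is a table: top 1222 mm (x) × 691 mm (y), 42 mm thick, upper face at z = 775 mm, on four 46×46 mm square legs, each inset 50 mm from the nearest pair of top edges, running from z = 0 to the bottom of the top. Four apron rails, 46 mm thick and 105 mm tall, run between adjacent legs with their top edges flush with the underside of the top and their outer faces flush with the legs' outer faces.

B is a simple wooden stool: a rectangular seat 348 mm (x) by 355 mm (y), 35 mm thick, top face at z = 427 mm, on four round legs, each 32 mm in diameter. The legs rest on z = 0, each leg's axis is inset half a diameter from the nearest pair of seat edges (so the leg's bounding box is flush with the corner).

Four stools sit around the table at the −y, +y, −x, +x sides.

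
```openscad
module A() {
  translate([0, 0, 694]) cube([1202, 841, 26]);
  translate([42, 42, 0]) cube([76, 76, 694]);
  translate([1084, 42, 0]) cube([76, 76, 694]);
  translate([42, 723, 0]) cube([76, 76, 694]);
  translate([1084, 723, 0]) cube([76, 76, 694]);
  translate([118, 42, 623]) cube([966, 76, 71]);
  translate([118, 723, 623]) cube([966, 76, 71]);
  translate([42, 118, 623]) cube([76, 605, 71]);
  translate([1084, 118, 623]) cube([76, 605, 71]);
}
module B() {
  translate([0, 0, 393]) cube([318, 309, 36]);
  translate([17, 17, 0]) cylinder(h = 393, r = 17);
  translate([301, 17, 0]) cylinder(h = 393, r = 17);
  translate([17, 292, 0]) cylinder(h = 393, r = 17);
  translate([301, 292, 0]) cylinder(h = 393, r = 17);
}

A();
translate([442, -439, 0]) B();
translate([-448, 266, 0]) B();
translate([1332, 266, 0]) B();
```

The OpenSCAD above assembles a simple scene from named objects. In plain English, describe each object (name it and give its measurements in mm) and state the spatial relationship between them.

A is a rectangular dining table. The top is 1202×841×26 mm with its upper surface at z = 720 mm. It stands on four 76×76 mm square legs, each inset 42 mm from the nearest pair of top edges, running from the floor to the underside of the top. Four apron rails, 76 mm thick and 71 mm tall, run between adjacent legs with their top edges flush with the underside of the top and their outer faces flush with the legs' outer faces.

B is a four-legged stool. The seat is 318×309 mm, 36 mm thick, top at z = 429 mm. It stands on four round legs, each 34 mm in diameter, from z = 0 to the seat underside, each leg's axis is inset half a diameter from the nearest pair of seat edges (so the leg's bounding box is flush with the corner).

Three stools sit around the table at the −y, −x, +x sides.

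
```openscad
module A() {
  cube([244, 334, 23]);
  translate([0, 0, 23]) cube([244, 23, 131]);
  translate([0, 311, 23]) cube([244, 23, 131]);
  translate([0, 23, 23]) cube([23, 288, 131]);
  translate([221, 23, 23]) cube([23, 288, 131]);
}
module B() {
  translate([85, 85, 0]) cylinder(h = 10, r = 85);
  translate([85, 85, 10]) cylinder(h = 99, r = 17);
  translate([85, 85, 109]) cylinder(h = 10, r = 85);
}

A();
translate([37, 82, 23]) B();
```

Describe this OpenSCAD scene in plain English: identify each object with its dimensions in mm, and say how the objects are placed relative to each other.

A is an open-topped rectangular box: outside dimensions 244×334×154 mm, with a uniform wall and base thickness of 23 mm. The base is a full 244×334 slab on the floor; four walls sit on top of the base. The front and back walls (the −y and +y sides) span the full width; the two side walls fit between them.

B is a spool: two coaxial disc flanges of radius 85 mm and thickness 10 mm, joined by a core cylinder of radius 17 mm and height 99 mm. The lower flange rests on z = 0 and the three cylinders share a vertical axis.

The spool sits inside the open box, centred.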